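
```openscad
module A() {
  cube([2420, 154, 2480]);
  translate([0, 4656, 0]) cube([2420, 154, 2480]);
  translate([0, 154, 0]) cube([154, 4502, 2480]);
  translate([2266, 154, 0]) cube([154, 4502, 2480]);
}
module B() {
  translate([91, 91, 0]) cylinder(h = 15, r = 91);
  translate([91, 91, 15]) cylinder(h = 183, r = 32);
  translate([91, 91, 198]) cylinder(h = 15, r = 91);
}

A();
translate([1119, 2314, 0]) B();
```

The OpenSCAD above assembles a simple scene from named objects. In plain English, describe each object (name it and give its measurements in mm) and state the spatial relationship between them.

A is the wall frame of a small rectangular building: four walls, each 2480 mm tall and 154 mm thick, enclosing a footprint 2420 mm (x) by 4810 mm (y) outside-to-outside, with no floor or roof. The front and back walls (the −y and +y sides) span the full width; the two side walls fit between them.

B is a spool: two coaxial disc flanges of radius 91 mm and thickness 15 mm, joined by a core cylinder of radius 32 mm and height 183 mm. The lower flange rests on z = 0 and the three cylinders share a vertical axis.

The spool sits inside the house frame, centred.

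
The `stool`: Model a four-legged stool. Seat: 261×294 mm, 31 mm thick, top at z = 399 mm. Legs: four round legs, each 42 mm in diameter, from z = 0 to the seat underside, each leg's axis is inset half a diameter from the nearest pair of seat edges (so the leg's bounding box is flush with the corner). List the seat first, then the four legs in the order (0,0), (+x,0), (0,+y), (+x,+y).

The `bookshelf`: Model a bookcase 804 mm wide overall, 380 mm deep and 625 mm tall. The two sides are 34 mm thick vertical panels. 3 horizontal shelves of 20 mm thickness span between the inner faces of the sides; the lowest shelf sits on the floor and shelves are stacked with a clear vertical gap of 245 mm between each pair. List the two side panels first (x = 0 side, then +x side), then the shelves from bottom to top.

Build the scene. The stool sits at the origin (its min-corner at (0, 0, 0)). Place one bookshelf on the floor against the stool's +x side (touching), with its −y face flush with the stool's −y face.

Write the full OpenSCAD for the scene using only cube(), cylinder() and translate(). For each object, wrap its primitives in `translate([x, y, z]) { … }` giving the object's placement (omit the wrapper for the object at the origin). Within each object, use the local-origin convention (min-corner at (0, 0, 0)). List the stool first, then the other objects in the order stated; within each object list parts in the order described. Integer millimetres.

translate([0, 0, 368]) cube([261, 294, 31]);
translate([21, 21, 0]) cylinder(h = 368, r = 21);
translate([240, 21, 0]) cylinder(h = 368, r = 21);
translate([21, 273, 0]) cylinder(h = 368, r = 21);
translate([240, 273, 0]) cylinder(h = 368, r = 21);
translate([261, 0, 0]) {
  cube([34, 380, 625]);
  translate([770, 0, 0]) cube([34, 380, 625]);
  translate([34, 0, 0]) cube([736, 380, 20]);
  translate([34, 0, 265]) cube([736, 380, 20]);
  translate([34, 0, 530]) cube([736, 380, 20]);
}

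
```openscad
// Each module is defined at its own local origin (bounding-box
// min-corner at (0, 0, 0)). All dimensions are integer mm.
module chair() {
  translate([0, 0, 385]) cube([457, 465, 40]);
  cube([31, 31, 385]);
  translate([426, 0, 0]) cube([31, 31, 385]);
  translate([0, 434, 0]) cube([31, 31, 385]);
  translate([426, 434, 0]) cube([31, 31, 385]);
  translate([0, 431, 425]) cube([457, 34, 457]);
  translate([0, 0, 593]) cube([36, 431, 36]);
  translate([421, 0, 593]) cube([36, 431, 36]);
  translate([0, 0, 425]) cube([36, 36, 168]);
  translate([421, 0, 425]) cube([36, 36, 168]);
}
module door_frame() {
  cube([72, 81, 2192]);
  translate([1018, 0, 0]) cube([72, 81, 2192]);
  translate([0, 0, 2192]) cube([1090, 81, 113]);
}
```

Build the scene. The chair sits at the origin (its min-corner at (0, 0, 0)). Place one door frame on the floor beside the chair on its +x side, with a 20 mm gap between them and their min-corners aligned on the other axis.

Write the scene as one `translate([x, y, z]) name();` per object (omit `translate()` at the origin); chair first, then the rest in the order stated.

chair();
translate([477, 0, 0]) door_frame();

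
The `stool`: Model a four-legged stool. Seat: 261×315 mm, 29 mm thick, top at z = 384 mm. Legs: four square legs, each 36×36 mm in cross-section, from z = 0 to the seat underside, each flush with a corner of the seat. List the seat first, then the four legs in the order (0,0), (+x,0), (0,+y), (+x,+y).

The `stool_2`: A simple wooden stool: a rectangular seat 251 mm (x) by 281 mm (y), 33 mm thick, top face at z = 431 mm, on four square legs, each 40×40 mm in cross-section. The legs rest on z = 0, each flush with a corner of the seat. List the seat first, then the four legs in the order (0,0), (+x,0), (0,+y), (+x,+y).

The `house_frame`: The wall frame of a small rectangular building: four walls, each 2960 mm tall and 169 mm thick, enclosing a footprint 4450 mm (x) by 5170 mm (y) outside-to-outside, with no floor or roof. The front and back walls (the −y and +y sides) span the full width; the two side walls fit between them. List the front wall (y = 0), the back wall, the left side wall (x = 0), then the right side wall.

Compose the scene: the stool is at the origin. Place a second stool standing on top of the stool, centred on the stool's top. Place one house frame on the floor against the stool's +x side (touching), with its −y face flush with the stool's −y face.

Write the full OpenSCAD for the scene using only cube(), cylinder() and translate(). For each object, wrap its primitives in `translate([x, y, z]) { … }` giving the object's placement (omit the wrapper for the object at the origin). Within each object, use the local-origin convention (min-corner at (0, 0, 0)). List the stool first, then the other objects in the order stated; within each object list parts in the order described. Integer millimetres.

translate([0, 0, 355]) cube([261, 315, 29]);
cube([36, 36, 355]);
translate([225, 0, 0]) cube([36, 36, 355]);
translate([0, 279, 0]) cube([36, 36, 355]);
translate([225, 279, 0]) cube([36, 36, 355]);
translate([5, 17, 384]) {
  translate([0, 0, 398]) cube([251, 281, 33]);
  cube([40, 40, 398]);
  translate([211, 0, 0]) cube([40, 40, 398]);
  translate([0, 241, 0]) cube([40, 40, 398]);
  translate([211, 241, 0]) cube([40, 40, 398]);
}
translate([261, 0, 0]) {
  cube([4450, 169, 2960]);
  translate([0, 5001, 0]) cube([4450, 169, 2960]);
  translate([0, 169, 0]) cube([169, 4832, 2960]);
  translate([4281, 169, 0]) cube([169, 4832, 2960]);
}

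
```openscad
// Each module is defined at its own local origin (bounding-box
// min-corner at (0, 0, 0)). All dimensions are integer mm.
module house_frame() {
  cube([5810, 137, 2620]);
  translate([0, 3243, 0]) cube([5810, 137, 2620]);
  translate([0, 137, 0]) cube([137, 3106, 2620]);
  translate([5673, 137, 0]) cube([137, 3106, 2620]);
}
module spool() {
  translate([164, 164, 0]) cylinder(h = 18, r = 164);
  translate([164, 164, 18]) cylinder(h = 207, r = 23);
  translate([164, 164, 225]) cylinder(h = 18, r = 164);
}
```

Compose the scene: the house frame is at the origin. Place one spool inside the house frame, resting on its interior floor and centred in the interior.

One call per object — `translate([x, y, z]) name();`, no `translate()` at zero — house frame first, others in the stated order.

house_frame();
translate([2741, 1526, 0]) spool();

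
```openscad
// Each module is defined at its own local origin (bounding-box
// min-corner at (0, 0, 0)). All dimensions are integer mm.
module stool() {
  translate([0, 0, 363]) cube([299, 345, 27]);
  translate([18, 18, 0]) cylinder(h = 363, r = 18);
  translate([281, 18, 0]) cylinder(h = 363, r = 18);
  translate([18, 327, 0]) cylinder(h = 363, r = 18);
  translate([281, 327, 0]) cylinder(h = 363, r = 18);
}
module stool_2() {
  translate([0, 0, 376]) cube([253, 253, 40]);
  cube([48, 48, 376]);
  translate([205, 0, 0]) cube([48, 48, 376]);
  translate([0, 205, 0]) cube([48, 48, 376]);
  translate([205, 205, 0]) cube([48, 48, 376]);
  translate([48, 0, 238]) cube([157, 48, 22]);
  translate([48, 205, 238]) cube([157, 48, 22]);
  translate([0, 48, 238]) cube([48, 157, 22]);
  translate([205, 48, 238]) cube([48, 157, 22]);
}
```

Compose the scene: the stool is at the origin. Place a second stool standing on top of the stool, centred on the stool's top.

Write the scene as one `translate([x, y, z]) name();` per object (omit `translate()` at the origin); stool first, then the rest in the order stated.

stool();
translate([23, 46, 390]) stool_2();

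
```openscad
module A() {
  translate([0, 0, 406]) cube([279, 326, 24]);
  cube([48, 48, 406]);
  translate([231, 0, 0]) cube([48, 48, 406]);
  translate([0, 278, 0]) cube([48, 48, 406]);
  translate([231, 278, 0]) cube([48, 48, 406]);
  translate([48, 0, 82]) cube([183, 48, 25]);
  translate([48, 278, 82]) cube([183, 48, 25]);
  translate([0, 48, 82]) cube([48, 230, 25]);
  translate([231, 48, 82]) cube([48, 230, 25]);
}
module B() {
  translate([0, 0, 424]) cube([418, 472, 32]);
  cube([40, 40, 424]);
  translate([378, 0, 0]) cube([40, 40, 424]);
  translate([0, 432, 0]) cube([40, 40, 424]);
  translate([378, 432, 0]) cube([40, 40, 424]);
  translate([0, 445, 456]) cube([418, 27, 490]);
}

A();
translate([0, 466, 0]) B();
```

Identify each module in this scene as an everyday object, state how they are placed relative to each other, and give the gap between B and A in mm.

A is a stool. B is a chair. The chair is on the floor beside the stool on its +y side. The gap between the chair and the stool is 140 mm.

The chair's nearest face is 140 mm from the stool's +y face.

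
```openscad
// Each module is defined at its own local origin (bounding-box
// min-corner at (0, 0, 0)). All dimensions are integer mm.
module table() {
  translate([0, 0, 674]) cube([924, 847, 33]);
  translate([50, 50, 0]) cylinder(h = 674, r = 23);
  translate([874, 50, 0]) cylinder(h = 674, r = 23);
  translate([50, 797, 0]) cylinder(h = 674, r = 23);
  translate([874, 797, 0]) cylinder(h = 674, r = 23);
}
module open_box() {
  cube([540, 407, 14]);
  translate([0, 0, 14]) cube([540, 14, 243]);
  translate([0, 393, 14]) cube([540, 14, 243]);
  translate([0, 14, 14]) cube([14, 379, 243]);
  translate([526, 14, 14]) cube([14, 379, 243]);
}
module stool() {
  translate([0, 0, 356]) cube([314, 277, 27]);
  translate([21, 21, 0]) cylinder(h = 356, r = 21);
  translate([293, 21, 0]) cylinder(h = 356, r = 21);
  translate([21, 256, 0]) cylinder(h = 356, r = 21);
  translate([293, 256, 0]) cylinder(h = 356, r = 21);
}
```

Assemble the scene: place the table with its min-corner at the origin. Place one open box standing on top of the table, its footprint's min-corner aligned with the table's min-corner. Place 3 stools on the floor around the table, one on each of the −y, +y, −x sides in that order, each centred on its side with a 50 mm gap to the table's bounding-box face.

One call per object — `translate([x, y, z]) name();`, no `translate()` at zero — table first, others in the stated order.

table();
translate([0, 0, 707]) open_box();
translate([305, -327, 0]) stool();
translate([305, 897, 0]) stool();
translate([-364, 285, 0]) stool();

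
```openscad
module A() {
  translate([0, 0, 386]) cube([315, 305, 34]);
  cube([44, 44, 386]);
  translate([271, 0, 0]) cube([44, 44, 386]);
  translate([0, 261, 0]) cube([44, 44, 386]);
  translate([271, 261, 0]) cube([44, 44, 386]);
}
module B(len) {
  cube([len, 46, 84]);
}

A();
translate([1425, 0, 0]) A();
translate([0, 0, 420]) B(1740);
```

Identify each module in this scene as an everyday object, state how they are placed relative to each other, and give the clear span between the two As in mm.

Second stool starts at x = 1425; first ends at x = 315; clear span = 1425 − 315 = 1110 mm.

A is a stool. B is a beam. A beam spans the tops of two stools. The clear span between the two stools is 1110 mm.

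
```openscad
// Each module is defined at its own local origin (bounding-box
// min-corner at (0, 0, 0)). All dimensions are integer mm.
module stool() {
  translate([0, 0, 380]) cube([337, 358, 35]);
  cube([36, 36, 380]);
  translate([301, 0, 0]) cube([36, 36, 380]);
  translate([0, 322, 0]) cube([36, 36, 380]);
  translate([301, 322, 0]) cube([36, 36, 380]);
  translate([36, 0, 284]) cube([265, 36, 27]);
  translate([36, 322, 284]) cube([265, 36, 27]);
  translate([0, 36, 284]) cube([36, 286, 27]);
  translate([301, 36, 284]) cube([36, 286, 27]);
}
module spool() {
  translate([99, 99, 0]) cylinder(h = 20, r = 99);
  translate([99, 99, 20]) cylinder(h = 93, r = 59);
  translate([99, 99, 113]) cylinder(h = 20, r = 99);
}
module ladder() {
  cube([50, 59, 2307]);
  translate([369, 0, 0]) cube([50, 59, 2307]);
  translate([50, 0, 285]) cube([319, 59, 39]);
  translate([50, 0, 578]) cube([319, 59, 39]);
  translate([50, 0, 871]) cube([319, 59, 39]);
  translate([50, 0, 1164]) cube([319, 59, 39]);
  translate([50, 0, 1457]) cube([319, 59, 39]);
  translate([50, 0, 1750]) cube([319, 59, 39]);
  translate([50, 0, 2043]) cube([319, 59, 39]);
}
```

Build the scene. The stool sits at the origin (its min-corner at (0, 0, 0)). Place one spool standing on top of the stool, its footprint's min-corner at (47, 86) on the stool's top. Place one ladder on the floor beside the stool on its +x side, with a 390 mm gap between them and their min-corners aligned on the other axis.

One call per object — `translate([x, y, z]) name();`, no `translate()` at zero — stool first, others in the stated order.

stool();
translate([47, 86, 415]) spool();
translate([727, 0, 0]) ladder();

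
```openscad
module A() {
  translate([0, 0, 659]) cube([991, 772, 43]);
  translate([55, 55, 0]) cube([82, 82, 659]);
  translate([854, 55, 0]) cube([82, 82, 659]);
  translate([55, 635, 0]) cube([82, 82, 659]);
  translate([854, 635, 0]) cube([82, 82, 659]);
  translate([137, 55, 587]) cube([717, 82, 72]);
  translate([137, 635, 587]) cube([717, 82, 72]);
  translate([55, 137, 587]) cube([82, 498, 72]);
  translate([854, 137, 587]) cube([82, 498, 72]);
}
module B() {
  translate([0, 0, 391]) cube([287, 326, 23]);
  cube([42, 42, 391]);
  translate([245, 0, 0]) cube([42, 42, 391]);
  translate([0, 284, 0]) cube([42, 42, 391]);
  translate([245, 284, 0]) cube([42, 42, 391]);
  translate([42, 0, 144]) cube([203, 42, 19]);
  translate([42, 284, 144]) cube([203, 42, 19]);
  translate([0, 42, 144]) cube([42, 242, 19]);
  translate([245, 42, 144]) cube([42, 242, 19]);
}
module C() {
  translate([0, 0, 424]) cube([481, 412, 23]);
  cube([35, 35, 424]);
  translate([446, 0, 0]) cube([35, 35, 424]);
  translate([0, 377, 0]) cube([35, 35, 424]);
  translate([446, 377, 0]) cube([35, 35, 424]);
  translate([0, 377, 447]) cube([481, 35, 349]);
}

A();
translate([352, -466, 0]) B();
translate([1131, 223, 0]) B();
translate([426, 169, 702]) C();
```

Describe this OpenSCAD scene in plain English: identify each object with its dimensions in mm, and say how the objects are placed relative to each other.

A is a table with a 991×772 mm rectangular top, 43 mm thick, top surface at z = 702 mm, supported by four 82×82 mm square legs, each inset 55 mm from the nearest pair of top edges, running from the floor. Four apron rails, 82 mm thick and 72 mm tall, run between adjacent legs with their top edges flush with the underside of the top and their outer faces flush with the legs' outer faces.

B is a four-legged stool. The seat is 287×326 mm, 23 mm thick, top at z = 414 mm. It stands on four square legs, each 42×42 mm in cross-section, from z = 0 to the seat underside, each flush with a corner of the seat. Four stretchers, 42 mm wide and 19 mm tall, connect adjacent legs with their undersides at z = 144 mm, each running between the inner faces of the legs it joins and aligned with the legs' outer faces on the other axis.

C is a chair: 481×412 mm seat, 23 mm thick, top at z = 447 mm, on four 35 mm square corner legs flush with the seat edges. A 35 mm thick backrest slab spans the full seat width, extending 349 mm above the seat top, its back face flush with the seat's +y edge.

Two stools sit around the table at the −y, +x sides. The chair is on top of the table.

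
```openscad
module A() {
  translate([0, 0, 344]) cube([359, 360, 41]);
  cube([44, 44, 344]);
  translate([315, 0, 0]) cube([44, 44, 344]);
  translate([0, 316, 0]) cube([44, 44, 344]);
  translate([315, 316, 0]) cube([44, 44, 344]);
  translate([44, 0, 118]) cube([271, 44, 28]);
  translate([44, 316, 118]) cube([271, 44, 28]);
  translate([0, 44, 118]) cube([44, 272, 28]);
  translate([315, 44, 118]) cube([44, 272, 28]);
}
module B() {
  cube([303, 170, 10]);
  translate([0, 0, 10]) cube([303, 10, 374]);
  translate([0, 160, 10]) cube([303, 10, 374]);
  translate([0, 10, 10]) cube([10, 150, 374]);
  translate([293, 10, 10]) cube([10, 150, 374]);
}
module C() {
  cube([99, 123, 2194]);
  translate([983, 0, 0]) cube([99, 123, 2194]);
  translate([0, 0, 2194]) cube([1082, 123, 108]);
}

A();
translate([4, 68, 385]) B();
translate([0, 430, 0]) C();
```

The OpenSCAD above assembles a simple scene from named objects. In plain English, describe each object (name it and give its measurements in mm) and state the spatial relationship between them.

A is a simple wooden stool: a rectangular seat 359 mm (x) by 360 mm (y), 41 mm thick, top face at z = 385 mm, on four square legs, each 44×44 mm in cross-section. The legs rest on z = 0, each flush with a corner of the seat. Four stretchers, 44 mm wide and 28 mm tall, connect adjacent legs with their undersides at z = 118 mm, each running between the inner faces of the legs it joins and aligned with the legs' outer faces on the other axis.

B is an open-topped rectangular box: outside dimensions 303×170×384 mm, with a uniform wall and base thickness of 10 mm. The base is a full 303×170 slab on the floor; four walls sit on top of the base. The front and back walls (the −y and +y sides) span the full width; the two side walls fit between them.

C is a rectangular door frame: two vertical jambs of 99×123 mm section, 2194 mm tall, with a clear opening 884 mm wide between their inner faces. A header 108 mm tall and 123 mm deep lies on top of the jambs and spans the full outside width.

The open box is on top of the stool. The door frame is on the floor beside the stool on its +y side.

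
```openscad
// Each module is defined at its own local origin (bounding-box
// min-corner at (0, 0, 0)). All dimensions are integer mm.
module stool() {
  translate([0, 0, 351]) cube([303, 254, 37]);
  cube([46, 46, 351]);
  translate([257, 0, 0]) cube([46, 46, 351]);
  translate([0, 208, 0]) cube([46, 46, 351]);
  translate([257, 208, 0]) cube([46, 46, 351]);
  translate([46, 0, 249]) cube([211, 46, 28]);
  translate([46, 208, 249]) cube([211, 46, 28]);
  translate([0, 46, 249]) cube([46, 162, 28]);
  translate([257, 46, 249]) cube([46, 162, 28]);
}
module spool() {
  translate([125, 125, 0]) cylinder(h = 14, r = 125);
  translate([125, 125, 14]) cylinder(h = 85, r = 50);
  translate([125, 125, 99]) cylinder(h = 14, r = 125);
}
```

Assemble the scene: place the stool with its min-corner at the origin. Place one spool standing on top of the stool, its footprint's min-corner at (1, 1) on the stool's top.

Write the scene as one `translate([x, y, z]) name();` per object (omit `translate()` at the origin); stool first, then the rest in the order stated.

stool();
translate([1, 1, 388]) spool();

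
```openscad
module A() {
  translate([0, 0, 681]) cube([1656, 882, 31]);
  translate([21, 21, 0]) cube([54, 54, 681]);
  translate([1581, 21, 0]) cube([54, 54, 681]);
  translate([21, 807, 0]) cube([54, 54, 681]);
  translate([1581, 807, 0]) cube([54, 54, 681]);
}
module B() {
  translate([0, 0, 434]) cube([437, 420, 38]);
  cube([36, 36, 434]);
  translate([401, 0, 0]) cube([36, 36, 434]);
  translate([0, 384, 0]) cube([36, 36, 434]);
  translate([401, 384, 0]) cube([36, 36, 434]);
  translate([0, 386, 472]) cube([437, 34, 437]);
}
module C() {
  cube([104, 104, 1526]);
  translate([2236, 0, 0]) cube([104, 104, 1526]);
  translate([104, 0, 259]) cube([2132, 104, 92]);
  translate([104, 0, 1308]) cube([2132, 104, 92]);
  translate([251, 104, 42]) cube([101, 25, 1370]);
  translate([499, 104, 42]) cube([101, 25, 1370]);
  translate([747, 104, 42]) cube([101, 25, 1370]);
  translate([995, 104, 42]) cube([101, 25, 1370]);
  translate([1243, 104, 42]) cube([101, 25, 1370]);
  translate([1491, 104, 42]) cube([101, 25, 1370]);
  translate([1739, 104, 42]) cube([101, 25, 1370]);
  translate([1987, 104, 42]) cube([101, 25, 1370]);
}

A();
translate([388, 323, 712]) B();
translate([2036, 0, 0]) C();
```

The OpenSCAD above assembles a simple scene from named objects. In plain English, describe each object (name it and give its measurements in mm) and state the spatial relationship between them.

A is a rectangular dining table. The top is 1656×882×31 mm with its upper surface at z = 712 mm. It stands on four 54×54 mm square legs, each inset 21 mm from the nearest pair of top edges, running from the floor to the underside of the top.

B is a chair. The seat is a 437×420×38 mm slab with its top at z = 472 mm, on four 36×36 mm corner legs (flush with the seat edges, standing on z = 0). A flat backrest 34 mm thick, 437 mm tall, spans the full seat width and rises from the seat top along its +y edge, rear face flush with the rear of the seat.

C is a fence section. Two 104×104 mm posts, 1526 mm tall, stand on the floor with a clear span of 2132 mm between their inner faces. Two horizontal rails of 104×92 mm section span the gap between the posts with their undersides at z = 259 mm and z = 1308 mm, flush with the posts' −y face. 8 pickets, each 101 mm wide, 25 mm thick and 1370 mm tall, are fixed to the +y face of the rails with their bottoms at z = 42 mm, evenly spaced across the span with equal gaps (rounded down to the nearest mm) at the −x end and between each pair — any rounding remainder accumulates at the +x end.

The chair is on top of the table. The fence section is on the floor beside the table on its +x side.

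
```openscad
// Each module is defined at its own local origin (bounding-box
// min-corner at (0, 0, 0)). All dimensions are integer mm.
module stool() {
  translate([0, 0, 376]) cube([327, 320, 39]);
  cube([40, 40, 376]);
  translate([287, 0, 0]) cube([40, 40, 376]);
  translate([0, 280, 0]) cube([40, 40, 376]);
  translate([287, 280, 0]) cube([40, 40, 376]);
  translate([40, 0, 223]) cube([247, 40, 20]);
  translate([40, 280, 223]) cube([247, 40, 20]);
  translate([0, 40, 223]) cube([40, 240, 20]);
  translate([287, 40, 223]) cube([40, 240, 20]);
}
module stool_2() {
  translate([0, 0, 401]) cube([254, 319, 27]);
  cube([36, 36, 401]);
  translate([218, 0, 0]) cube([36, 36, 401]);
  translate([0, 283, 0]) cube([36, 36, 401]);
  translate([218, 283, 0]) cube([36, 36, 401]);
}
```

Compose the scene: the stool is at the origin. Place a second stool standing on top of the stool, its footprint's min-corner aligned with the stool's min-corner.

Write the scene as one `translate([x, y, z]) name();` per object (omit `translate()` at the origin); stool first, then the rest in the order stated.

stool();
translate([0, 0, 415]) stool_2();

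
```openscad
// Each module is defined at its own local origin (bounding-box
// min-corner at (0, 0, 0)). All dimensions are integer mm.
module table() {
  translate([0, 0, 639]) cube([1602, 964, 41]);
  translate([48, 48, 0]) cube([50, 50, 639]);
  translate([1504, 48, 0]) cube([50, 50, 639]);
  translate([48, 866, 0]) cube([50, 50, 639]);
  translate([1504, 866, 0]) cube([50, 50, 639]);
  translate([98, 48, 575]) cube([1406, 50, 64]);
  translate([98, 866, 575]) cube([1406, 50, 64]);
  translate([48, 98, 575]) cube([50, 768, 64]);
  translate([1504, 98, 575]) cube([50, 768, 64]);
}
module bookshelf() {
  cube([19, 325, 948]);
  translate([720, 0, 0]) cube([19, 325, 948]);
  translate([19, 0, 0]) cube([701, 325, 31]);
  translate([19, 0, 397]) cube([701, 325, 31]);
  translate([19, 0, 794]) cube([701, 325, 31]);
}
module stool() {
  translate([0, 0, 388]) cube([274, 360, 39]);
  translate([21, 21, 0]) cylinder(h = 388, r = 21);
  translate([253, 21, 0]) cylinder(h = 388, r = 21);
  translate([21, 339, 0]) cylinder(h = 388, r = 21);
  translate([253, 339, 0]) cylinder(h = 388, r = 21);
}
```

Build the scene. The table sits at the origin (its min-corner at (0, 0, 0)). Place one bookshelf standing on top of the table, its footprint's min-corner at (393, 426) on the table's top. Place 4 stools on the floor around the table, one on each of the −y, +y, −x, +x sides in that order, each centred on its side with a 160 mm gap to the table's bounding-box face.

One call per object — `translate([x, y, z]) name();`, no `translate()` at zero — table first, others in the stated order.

table();
translate([393, 426, 680]) bookshelf();
translate([664, -520, 0]) stool();
translate([664, 1124, 0]) stool();
translate([-434, 302, 0]) stool();
translate([1762, 302, 0]) stool();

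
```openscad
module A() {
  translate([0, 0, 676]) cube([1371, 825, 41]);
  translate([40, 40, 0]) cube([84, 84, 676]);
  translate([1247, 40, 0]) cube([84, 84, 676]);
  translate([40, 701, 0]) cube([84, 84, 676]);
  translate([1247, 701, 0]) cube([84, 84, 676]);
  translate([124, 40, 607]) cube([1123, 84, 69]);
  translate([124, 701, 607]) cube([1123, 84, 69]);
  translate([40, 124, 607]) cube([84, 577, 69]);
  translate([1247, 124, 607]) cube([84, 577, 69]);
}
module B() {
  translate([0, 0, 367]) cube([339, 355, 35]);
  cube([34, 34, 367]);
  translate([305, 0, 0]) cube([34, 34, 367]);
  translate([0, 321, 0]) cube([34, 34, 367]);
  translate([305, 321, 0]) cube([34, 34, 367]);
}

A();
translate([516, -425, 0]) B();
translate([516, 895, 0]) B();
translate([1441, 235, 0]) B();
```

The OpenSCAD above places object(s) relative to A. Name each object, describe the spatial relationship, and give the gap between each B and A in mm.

Each stool's nearest face is 70 mm from the table's bounding box.

A is a table. B is a stool. Three stools sit around the table at the −y, +y, +x sides. The gap between each stool and the table is 70 mm.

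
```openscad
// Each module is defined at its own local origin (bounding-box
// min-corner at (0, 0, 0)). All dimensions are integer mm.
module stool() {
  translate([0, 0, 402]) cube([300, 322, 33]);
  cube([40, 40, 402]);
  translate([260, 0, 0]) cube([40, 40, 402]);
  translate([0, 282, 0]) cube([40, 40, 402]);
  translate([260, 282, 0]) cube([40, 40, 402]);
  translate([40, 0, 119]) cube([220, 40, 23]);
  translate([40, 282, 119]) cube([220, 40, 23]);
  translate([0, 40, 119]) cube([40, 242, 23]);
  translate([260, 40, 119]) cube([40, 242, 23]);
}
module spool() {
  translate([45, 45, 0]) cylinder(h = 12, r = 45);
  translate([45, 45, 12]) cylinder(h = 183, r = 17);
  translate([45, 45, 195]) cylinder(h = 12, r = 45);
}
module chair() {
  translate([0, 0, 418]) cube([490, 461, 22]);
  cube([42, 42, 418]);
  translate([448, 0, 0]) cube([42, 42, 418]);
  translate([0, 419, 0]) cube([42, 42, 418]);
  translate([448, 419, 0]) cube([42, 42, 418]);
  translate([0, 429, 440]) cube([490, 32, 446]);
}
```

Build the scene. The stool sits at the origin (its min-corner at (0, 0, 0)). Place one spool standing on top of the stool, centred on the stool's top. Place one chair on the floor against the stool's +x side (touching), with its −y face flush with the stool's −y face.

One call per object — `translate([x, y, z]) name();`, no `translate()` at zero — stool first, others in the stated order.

stool();
translate([105, 116, 435]) spool();
translate([300, 0, 0]) chair();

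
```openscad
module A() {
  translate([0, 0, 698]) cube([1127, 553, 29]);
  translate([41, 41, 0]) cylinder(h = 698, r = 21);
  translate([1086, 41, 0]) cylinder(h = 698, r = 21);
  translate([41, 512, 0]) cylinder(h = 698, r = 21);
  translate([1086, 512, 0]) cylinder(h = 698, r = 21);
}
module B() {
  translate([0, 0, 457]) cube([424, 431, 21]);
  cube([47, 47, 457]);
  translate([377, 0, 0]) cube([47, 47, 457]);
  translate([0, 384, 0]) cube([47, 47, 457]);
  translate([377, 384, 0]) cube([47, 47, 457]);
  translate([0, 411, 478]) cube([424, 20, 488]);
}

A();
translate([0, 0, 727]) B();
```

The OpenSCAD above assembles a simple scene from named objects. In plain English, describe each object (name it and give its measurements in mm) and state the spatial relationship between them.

A is a rectangular dining table. The top is 1127×553×29 mm with its upper surface at z = 727 mm. It stands on four round legs of 42 mm diameter, each leg's bounding box inset 20 mm from the nearest pair of top edges, running from the floor to the underside of the top.

B is a chair: 424×431 mm seat, 21 mm thick, top at z = 478 mm, on four 47 mm square corner legs flush with the seat edges. A 20 mm thick backrest slab spans the full seat width, extending 488 mm above the seat top, its back face flush with the seat's +y edge.

The chair is on top of the table.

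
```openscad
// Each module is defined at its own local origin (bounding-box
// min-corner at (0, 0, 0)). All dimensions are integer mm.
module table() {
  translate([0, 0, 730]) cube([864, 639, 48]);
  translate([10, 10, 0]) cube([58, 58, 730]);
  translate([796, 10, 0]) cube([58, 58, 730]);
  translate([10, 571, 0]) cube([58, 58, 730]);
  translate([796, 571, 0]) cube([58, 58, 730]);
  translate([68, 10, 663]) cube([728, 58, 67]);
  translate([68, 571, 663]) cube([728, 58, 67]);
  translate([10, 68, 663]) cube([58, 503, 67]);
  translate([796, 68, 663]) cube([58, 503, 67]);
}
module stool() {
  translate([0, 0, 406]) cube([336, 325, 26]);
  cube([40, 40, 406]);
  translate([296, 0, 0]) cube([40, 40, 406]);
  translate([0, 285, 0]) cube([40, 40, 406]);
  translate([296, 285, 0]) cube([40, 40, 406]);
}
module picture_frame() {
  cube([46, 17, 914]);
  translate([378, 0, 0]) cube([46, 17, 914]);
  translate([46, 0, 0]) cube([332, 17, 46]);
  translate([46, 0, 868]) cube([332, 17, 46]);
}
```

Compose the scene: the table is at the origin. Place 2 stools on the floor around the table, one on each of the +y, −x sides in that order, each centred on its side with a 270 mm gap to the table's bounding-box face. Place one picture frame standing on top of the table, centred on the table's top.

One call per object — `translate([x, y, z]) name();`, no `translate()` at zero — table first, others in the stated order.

table();
translate([264, 909, 0]) stool();
translate([-606, 157, 0]) stool();
translate([220, 311, 778]) picture_frame();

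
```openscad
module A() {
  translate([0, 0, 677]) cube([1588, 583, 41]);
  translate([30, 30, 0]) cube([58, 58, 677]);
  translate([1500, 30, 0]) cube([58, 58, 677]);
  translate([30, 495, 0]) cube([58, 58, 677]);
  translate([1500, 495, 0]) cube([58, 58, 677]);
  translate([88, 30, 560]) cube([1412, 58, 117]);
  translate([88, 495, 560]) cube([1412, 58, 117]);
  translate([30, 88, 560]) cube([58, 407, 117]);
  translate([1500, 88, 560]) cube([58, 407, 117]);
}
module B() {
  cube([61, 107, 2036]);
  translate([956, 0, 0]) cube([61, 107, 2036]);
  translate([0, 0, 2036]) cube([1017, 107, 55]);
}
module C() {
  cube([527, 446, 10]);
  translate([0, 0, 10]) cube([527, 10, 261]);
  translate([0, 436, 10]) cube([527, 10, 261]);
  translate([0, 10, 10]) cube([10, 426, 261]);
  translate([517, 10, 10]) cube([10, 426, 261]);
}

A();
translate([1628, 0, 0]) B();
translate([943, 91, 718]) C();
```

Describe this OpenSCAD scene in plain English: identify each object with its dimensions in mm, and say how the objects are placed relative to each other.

A is a table with a 1588×583 mm rectangular top, 41 mm thick, top surface at z = 718 mm, supported by four 58×58 mm square legs, each inset 30 mm from the nearest pair of top edges, running from the floor. Four apron rails, 58 mm thick and 117 mm tall, run between adjacent legs with their top edges flush with the underside of the top and their outer faces flush with the legs' outer faces.

B is a rectangular door frame: two vertical jambs of 61×107 mm section, 2036 mm tall, with a clear opening 895 mm wide between their inner faces. A header 55 mm tall and 107 mm deep lies on top of the jambs and spans the full outside width.

C is an open-topped rectangular box: outside dimensions 527×446×271 mm, with a uniform wall and base thickness of 10 mm. The base is a full 527×446 slab on the floor; four walls sit on top of the base. The front and back walls (the −y and +y sides) span the full width; the two side walls fit between them.

The door frame is on the floor beside the table on its +x side. The open box is on top of the table.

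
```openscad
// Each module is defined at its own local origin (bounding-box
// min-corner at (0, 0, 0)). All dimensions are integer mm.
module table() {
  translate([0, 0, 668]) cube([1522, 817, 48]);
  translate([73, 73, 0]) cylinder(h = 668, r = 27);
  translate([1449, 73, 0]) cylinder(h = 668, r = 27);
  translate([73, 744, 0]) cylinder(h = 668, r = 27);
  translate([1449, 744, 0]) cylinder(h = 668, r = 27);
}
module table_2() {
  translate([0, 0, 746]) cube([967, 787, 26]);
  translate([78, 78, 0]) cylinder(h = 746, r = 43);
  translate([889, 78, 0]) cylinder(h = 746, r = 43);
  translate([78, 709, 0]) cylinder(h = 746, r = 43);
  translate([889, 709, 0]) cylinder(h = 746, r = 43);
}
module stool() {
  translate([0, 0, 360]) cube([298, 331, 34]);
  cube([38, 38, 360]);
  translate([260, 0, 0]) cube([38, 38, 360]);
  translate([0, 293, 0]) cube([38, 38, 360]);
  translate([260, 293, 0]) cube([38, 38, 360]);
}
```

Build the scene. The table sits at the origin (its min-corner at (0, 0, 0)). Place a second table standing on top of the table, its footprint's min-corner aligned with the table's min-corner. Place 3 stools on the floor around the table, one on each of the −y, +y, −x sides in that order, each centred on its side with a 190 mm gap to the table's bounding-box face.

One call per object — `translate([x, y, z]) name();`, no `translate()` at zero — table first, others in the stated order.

table();
translate([0, 0, 716]) table_2();
translate([612, -521, 0]) stool();
translate([612, 1007, 0]) stool();
translate([-488, 243, 0]) stool();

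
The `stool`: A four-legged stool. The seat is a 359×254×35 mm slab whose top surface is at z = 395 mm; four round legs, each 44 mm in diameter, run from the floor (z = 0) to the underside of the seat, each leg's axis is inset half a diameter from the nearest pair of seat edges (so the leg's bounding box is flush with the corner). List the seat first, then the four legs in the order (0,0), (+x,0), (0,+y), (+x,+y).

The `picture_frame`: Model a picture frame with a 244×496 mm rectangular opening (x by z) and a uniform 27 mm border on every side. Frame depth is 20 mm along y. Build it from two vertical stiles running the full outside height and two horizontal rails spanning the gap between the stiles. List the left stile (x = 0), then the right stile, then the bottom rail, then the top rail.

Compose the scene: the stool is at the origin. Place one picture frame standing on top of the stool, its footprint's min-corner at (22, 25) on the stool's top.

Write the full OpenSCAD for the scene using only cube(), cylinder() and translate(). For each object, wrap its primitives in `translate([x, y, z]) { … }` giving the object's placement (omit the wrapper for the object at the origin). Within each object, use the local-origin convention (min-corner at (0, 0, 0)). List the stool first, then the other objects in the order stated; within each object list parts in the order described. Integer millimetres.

translate([0, 0, 360]) cube([359, 254, 35]);
translate([22, 22, 0]) cylinder(h = 360, r = 22);
translate([337, 22, 0]) cylinder(h = 360, r = 22);
translate([22, 232, 0]) cylinder(h = 360, r = 22);
translate([337, 232, 0]) cylinder(h = 360, r = 22);
translate([22, 25, 395]) {
  cube([27, 20, 550]);
  translate([271, 0, 0]) cube([27, 20, 550]);
  translate([27, 0, 0]) cube([244, 20, 27]);
  translate([27, 0, 523]) cube([244, 20, 27]);
}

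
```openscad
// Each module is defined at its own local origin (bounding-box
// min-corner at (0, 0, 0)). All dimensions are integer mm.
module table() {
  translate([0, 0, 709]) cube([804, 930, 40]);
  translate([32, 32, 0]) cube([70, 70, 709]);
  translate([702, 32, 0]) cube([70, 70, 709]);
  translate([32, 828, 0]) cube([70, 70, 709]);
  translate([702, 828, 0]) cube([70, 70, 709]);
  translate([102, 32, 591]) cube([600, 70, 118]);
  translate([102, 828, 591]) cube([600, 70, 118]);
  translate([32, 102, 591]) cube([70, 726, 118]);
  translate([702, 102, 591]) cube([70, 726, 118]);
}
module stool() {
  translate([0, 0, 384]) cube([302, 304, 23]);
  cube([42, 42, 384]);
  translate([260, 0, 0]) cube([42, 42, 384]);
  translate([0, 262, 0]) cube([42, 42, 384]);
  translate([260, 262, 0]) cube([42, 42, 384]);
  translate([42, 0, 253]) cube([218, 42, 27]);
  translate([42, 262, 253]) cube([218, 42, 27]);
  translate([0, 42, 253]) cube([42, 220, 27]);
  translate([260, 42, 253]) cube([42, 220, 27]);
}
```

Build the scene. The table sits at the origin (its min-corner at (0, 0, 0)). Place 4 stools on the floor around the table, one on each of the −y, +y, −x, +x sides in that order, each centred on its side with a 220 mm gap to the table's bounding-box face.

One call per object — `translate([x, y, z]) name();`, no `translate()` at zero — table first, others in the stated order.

table();
translate([251, -524, 0]) stool();
translate([251, 1150, 0]) stool();
translate([-522, 313, 0]) stool();
translate([1024, 313, 0]) stool();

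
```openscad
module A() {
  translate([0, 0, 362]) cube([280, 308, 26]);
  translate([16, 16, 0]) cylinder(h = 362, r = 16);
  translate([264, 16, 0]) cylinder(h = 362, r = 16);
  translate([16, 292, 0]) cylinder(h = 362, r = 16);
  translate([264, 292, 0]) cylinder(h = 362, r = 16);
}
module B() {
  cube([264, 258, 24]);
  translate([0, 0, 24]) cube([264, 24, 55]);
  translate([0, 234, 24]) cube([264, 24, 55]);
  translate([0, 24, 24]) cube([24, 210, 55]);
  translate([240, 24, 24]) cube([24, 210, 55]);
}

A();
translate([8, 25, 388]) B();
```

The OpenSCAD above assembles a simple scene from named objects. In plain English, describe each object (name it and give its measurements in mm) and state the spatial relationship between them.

A is a simple wooden stool: a rectangular seat 280 mm (x) by 308 mm (y), 26 mm thick, top face at z = 388 mm, on four round legs, each 32 mm in diameter. The legs rest on z = 0, each leg's axis is inset half a diameter from the nearest pair of seat edges (so the leg's bounding box is flush with the corner).

B is an open-topped rectangular box: outside dimensions 264×258×79 mm, with a uniform wall and base thickness of 24 mm. The base is a full 264×258 slab on the floor; four walls sit on top of the base. The front and back walls (the −y and +y sides) span the full width; the two side walls fit between them.

The open box is on top of the stool, centred.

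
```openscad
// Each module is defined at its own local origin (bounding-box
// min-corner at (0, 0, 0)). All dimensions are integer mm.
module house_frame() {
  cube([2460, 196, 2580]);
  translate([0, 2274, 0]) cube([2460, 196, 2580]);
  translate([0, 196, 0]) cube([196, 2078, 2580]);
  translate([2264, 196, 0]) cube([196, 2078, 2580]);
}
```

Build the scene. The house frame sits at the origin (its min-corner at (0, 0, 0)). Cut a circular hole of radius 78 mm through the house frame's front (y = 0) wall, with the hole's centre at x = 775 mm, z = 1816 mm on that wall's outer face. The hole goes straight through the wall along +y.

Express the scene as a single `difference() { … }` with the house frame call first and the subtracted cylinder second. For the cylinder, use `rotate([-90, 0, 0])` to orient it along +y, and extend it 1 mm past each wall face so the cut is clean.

difference() {
  house_frame();
  translate([775, -1, 1816]) rotate([-90, 0, 0]) cylinder(h = 198, r = 78);
}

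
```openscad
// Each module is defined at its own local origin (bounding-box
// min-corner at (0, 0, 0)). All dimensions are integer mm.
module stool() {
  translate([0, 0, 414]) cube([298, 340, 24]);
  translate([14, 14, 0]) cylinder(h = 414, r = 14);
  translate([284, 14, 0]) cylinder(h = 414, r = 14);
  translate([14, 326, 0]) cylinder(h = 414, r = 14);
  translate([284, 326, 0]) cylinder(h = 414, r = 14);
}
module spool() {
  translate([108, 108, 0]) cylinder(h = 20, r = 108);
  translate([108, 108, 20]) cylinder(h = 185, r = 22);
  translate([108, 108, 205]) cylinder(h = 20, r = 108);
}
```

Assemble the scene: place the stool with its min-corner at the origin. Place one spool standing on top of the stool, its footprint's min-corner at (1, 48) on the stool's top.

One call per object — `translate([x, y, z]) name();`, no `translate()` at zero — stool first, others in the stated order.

stool();
translate([1, 48, 438]) spool();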